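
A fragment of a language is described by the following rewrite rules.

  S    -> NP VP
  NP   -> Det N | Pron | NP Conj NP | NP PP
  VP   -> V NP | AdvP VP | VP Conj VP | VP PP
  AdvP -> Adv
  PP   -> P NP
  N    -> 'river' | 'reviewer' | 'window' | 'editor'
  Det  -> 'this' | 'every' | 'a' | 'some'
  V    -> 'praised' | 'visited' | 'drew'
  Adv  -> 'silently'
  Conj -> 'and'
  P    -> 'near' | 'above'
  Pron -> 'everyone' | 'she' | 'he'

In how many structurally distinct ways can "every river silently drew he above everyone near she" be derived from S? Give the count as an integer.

9

Two of the 9 distinct bracketings:
[S [NP [Det every] [N river]] [VP [AdvP [Adv silently]] [VP [V drew] [NP [NP [Pron he]] [PP [P above] [NP [NP [Pron everyone]] [PP [P near] [NP [Pron she]]]]]]]]]
[S [NP [Det every] [N river]] [VP [AdvP [Adv silently]] [VP [V drew] [NP [NP [NP [Pron he]] [PP [P above] [NP [Pron everyone]]]] [PP [P near] [NP [Pron she]]]]]]]
The trees differ in how a recursive rule is bracketed over the same span.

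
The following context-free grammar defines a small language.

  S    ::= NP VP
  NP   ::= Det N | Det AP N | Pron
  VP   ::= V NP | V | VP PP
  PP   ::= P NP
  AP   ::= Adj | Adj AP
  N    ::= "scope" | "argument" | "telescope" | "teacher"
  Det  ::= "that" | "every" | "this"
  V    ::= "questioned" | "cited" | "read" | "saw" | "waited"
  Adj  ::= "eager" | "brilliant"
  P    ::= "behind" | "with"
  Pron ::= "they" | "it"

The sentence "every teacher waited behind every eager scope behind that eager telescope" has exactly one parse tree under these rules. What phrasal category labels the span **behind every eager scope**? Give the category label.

S
  NP
    Det: every
    N: teacher
  VP
    VP
      VP
        V: waited
      PP
        P: behind
        NP
          Det: every
          AP
            Adj: eager
          N: scope
    PP
      P: behind
      NP
        Det: that
        AP
          Adj: eager
        N: telescope
The span 'behind every eager scope' is the PP node built by PP → P NP.

PP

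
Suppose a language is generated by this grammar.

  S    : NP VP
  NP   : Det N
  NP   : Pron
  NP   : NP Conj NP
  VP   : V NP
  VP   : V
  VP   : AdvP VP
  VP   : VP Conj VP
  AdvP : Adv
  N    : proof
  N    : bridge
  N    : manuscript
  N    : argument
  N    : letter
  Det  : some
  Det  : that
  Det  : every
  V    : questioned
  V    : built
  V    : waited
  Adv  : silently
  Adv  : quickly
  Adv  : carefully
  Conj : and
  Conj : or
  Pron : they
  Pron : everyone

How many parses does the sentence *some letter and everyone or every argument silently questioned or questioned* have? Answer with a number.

Two of the 4 distinct bracketings:
[S [NP [NP [Det some] [N letter]] [Conj and] [NP [NP [Pron everyone]] [Conj or] [NP [Det every] [N argument]]]] [VP [AdvP [Adv silently]] [VP [VP [V questioned]] [Conj or] [VP [V questioned]]]]]
[S [NP [NP [Det some] [N letter]] [Conj and] [NP [NP [Pron everyone]] [Conj or] [NP [Det every] [N argument]]]] [VP [VP [AdvP [Adv silently]] [VP [V questioned]]] [Conj or] [VP [V questioned]]]]
The trees differ in how a recursive rule is bracketed over the same span.

4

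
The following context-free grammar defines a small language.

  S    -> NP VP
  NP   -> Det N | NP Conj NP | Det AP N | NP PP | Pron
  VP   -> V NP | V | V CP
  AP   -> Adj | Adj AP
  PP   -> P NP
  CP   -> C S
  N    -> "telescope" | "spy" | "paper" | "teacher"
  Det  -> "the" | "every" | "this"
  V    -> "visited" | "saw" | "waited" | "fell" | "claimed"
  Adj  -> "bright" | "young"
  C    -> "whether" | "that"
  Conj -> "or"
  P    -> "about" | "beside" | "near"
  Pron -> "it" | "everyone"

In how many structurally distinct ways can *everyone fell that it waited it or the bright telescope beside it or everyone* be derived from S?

Two of the 5 distinct bracketings:
[S [NP [Pron everyone]] [VP [V fell] [CP [C that] [S [NP [Pron it]] [VP [V waited] [NP [NP [Pron it]] [Conj or] [NP [NP [NP [Det the] [AP [Adj bright]] [N telescope]] [PP [P beside] [NP [Pron it]]]] [Conj or] [NP [Pron everyone]]]]]]]]]
[S [NP [Pron everyone]] [VP [V fell] [CP [C that] [S [NP [Pron it]] [VP [V waited] [NP [NP [Pron it]] [Conj or] [NP [NP [Det the] [AP [Adj bright]] [N telescope]] [PP [P beside] [NP [NP [Pron it]] [Conj or] [NP [Pron everyone]]]]]]]]]]]
The trees differ in how a recursive rule is bracketed over the same span.

5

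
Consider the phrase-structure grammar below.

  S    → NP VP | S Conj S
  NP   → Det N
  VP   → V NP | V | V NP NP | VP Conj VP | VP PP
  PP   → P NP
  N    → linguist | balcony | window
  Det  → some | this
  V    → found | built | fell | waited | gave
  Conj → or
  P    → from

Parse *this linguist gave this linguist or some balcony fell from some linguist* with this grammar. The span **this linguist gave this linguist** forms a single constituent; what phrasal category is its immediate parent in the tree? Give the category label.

S

[S [S [NP [Det this] [N linguist]] [VP [V gave] [NP [Det this] [N linguist]]]] [Conj or] [S [NP [Det some] [N balcony]] [VP [VP [V fell]] [PP [P from] [NP [Det some] [N linguist]]]]]]
The span 'this linguist gave this linguist' is the S node built by S → NP VP.
Its mother is the S built by S → S Conj S.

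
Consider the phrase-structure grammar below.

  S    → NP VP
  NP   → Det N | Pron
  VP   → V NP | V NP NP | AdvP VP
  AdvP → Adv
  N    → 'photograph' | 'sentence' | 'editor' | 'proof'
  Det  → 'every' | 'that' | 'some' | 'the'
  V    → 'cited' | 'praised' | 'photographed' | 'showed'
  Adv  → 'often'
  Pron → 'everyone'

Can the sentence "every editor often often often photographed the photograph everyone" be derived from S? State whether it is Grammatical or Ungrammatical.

Grammatical

[S [NP [Det every] [N editor]] [VP [AdvP [Adv often]] [VP [AdvP [Adv often]] [VP [AdvP [Adv often]] [VP [V photographed] [NP [Det the] [N photograph]] [NP [Pron everyone]]]]]]]
Every word is introduced by a lexical rule and the phrasal rules combine the resulting categories into a single S.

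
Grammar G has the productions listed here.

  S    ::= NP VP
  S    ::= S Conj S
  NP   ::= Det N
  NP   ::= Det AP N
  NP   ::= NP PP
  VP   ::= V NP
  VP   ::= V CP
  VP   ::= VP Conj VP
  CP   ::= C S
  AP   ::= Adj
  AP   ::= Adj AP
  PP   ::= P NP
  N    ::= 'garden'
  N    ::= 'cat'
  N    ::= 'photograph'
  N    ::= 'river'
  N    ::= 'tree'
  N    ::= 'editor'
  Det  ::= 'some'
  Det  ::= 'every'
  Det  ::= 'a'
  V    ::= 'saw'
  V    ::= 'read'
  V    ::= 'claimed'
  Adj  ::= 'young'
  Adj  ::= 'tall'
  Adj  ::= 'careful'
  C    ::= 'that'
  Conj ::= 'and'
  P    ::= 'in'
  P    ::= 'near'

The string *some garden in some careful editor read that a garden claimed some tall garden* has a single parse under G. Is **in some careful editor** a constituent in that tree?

[S [NP [NP [Det some] [N garden]] [PP [P in] [NP [Det some] [AP [Adj careful]] [N editor]]]] [VP [V read] [CP [C that] [S [NP [Det a] [N garden]] [VP [V claimed] [NP [Det some] [AP [Adj tall]] [N garden]]]]]]]
The words 'in some careful editor' are exhaustively dominated by a single PP node (built by PP → P NP), so they form a constituent.

Yes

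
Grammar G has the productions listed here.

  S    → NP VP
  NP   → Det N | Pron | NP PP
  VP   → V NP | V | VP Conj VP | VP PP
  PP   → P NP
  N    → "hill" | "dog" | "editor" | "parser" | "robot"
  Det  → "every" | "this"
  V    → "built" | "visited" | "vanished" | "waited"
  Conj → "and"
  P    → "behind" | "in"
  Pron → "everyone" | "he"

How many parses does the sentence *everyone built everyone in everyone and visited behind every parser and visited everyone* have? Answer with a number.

6

Two of the 6 distinct bracketings:
[S [NP [Pron everyone]] [VP [VP [V built] [NP [NP [Pron everyone]] [PP [P in] [NP [Pron everyone]]]]] [Conj and] [VP [VP [VP [V visited]] [PP [P behind] [NP [Det every] [N parser]]]] [Conj and] [VP [V visited] [NP [Pron everyone]]]]]]
[S [NP [Pron everyone]] [VP [VP [VP [V built] [NP [Pron everyone]]] [PP [P in] [NP [Pron everyone]]]] [Conj and] [VP [VP [VP [V visited]] [PP [P behind] [NP [Det every] [N parser]]]] [Conj and] [VP [V visited] [NP [Pron everyone]]]]]]
The difference turns on whether NP → NP PP is used at the relevant span, versus an alternative expansion of NP.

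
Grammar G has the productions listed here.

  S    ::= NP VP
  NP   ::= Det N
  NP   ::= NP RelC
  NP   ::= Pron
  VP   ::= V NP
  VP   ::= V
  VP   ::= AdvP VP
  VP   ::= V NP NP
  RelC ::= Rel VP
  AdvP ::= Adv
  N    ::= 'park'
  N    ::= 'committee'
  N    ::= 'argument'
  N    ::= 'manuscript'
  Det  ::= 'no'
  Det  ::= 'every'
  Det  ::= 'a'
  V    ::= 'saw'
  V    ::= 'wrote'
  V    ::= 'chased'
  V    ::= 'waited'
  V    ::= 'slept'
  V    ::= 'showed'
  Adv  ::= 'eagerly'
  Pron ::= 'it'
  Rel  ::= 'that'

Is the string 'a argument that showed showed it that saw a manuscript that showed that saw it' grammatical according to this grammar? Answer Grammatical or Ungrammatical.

S
  NP
    NP
      Det: a
      N: argument
    RelC
      Rel: that
      VP
        V: showed
  VP
    V: showed
    NP
      NP
        Pron: it
      RelC
        Rel: that
        VP
          V: saw
          NP
            NP
              NP
                Det: a
                N: manuscript
              RelC
                Rel: that
                VP
                  V: showed
            RelC
              Rel: that
              VP
                V: saw
                NP
                  Pron: it
Every word is introduced by a lexical rule and the phrasal rules combine the resulting categories into a single S.

Grammatical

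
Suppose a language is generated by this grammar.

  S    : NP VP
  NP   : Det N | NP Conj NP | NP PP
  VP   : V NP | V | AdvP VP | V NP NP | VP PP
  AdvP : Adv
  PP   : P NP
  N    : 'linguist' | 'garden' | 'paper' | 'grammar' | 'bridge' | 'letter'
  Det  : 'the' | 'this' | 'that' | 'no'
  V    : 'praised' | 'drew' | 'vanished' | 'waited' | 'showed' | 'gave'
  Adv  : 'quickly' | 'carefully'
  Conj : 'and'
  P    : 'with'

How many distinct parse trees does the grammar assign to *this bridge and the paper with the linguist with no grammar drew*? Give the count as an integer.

Two of the 5 distinct bracketings:
[S [NP [NP [Det this] [N bridge]] [Conj and] [NP [NP [Det the] [N paper]] [PP [P with] [NP [NP [Det the] [N linguist]] [PP [P with] [NP [Det no] [N grammar]]]]]]] [VP [V drew]]]
[S [NP [NP [Det this] [N bridge]] [Conj and] [NP [NP [NP [Det the] [N paper]] [PP [P with] [NP [Det the] [N linguist]]]] [PP [P with] [NP [Det no] [N grammar]]]]] [VP [V drew]]]
The trees differ in how a recursive rule is bracketed over the same span.

5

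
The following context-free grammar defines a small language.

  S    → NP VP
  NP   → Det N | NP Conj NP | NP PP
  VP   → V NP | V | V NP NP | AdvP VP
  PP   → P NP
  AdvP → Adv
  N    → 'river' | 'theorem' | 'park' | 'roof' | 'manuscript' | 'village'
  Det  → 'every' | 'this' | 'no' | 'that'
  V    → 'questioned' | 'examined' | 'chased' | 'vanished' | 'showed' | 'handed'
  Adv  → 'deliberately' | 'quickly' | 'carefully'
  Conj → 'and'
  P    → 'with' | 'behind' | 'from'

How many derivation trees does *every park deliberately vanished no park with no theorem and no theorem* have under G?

2

The two bracketings:
[S [NP [Det every] [N park]] [VP [AdvP [Adv deliberately]] [VP [V vanished] [NP [NP [NP [Det no] [N park]] [PP [P with] [NP [Det no] [N theorem]]]] [Conj and] [NP [Det no] [N theorem]]]]]]
[S [NP [Det every] [N park]] [VP [AdvP [Adv deliberately]] [VP [V vanished] [NP [NP [Det no] [N park]] [PP [P with] [NP [NP [Det no] [N theorem]] [Conj and] [NP [Det no] [N theorem]]]]]]]]
The trees differ in how a recursive rule is bracketed over the same span.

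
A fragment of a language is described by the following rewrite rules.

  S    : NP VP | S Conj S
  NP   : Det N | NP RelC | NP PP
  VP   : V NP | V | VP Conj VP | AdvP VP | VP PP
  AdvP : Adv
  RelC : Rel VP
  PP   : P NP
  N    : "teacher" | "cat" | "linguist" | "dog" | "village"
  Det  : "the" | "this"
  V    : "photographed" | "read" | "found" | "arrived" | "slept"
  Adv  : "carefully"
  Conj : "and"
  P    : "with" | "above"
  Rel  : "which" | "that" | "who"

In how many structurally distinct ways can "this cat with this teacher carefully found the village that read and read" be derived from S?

Two of the 3 distinct bracketings:
[S [NP [NP [Det this] [N cat]] [PP [P with] [NP [Det this] [N teacher]]]] [VP [VP [AdvP [Adv carefully]] [VP [V found] [NP [NP [Det the] [N village]] [RelC [Rel that] [VP [V read]]]]]] [Conj and] [VP [V read]]]]
[S [NP [NP [Det this] [N cat]] [PP [P with] [NP [Det this] [N teacher]]]] [VP [AdvP [Adv carefully]] [VP [V found] [NP [NP [Det the] [N village]] [RelC [Rel that] [VP [VP [V read]] [Conj and] [VP [V read]]]]]]]]
The trees differ in how a recursive rule is bracketed over the same span.

3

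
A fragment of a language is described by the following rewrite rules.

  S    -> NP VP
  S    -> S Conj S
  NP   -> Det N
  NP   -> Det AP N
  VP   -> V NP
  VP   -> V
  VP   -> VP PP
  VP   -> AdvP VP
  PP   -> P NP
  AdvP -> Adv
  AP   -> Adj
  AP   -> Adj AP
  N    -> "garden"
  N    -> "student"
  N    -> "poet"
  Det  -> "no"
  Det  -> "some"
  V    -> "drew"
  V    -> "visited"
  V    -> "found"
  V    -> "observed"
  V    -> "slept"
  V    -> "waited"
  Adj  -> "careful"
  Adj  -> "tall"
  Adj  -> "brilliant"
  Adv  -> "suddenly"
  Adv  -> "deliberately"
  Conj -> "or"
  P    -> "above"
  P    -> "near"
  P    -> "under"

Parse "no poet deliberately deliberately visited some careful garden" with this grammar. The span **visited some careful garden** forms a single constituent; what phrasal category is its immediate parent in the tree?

VP

S
  NP
    Det: no
    N: poet
  VP
    AdvP
      Adv: deliberately
    VP
      AdvP
        Adv: deliberately
      VP
        V: visited
        NP
          Det: some
          AP
            Adj: careful
          N: garden
The span 'visited some careful garden' is the VP node built by VP → V NP.
Its mother is the VP built by VP → AdvP VP.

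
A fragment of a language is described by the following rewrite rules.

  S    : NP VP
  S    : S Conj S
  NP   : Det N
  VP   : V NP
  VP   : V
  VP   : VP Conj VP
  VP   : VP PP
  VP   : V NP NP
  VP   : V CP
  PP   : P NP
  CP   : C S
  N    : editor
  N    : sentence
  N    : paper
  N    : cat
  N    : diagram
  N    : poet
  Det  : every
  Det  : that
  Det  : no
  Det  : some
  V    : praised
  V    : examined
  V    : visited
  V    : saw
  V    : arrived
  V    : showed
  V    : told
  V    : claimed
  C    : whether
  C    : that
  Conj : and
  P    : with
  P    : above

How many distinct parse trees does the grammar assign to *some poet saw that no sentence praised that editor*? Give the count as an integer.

[S [NP [Det some] [N poet]] [VP [V saw] [CP [C that] [S [NP [Det no] [N sentence]] [VP [V praised] [NP [Det that] [N editor]]]]]]]
No rule offers an alternative attachment or grouping for any span, so this is the only derivation.

1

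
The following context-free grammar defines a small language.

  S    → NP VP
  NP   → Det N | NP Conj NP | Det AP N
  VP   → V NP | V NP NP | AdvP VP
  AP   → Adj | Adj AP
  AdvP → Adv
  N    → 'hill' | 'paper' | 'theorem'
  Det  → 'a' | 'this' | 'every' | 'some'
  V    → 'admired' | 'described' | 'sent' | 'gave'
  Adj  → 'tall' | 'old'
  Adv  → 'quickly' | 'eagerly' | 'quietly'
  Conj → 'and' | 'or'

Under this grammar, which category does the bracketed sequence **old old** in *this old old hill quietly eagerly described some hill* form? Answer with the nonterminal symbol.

S
  NP
    Det: this
    AP
      Adj: old
      AP
        Adj: old
    N: hill
  VP
    AdvP
      Adv: quietly
    VP
      AdvP
        Adv: eagerly
      VP
        V: described
        NP
          Det: some
          N: hill
The span 'old old' is the AP node built by AP → Adj AP.

AP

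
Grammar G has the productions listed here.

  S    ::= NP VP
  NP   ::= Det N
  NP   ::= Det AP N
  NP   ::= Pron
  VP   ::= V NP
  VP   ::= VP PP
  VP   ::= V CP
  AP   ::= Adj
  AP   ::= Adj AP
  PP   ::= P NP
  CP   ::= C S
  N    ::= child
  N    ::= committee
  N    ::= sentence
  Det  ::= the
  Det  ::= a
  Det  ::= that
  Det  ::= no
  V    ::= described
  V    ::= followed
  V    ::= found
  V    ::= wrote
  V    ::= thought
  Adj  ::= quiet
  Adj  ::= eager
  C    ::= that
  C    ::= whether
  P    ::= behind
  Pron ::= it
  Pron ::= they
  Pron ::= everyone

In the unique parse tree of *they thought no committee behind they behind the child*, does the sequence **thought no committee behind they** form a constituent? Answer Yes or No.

[S [NP [Pron they]] [VP [VP [VP [V thought] [NP [Det no] [N committee]]] [PP [P behind] [NP [Pron they]]]] [PP [P behind] [NP [Det the] [N child]]]]]
The words 'thought no committee behind they' are exhaustively dominated by a single VP node (built by VP → VP PP), so they form a constituent.

Yes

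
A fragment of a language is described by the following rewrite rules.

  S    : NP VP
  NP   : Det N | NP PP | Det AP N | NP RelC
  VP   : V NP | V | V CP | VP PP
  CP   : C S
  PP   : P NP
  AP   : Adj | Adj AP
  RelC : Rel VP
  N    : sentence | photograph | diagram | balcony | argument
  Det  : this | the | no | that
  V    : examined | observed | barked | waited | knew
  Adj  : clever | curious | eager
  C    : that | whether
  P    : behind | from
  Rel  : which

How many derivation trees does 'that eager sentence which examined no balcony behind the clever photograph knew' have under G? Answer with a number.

Two of the 3 distinct bracketings:
[S [NP [NP [NP [Det that] [AP [Adj eager]] [N sentence]] [RelC [Rel which] [VP [V examined] [NP [Det no] [N balcony]]]]] [PP [P behind] [NP [Det the] [AP [Adj clever]] [N photograph]]]] [VP [V knew]]]
[S [NP [NP [Det that] [AP [Adj eager]] [N sentence]] [RelC [Rel which] [VP [V examined] [NP [NP [Det no] [N balcony]] [PP [P behind] [NP [Det the] [AP [Adj clever]] [N photograph]]]]]]] [VP [V knew]]]
The trees differ in how a recursive rule is bracketed over the same span.

3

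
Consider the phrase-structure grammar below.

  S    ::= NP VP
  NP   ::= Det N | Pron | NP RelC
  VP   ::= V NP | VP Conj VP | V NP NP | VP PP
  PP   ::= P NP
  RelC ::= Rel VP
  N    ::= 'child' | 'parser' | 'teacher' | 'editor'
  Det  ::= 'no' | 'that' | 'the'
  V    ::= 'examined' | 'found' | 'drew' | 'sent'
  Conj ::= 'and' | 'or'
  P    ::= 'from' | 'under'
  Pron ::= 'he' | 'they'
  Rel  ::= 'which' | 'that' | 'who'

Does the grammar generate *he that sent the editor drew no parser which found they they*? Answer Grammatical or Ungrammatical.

Grammatical

[S [NP [NP [Pron he]] [RelC [Rel that] [VP [V sent] [NP [Det the] [N editor]]]]] [VP [V drew] [NP [NP [Det no] [N parser]] [RelC [Rel which] [VP [V found] [NP [Pron they]] [NP [Pron they]]]]]]]
Each bracket corresponds to one application of a listed rule, so the string is derivable from S.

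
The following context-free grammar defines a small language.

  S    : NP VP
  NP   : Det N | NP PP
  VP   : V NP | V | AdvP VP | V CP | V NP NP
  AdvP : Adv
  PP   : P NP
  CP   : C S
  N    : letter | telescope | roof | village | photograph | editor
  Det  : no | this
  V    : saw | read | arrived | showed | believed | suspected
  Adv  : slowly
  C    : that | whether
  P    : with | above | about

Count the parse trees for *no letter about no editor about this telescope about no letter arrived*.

5

Two of the 5 distinct bracketings:
[S [NP [NP [Det no] [N letter]] [PP [P about] [NP [NP [Det no] [N editor]] [PP [P about] [NP [NP [Det this] [N telescope]] [PP [P about] [NP [Det no] [N letter]]]]]]]] [VP [V arrived]]]
[S [NP [NP [Det no] [N letter]] [PP [P about] [NP [NP [NP [Det no] [N editor]] [PP [P about] [NP [Det this] [N telescope]]]] [PP [P about] [NP [Det no] [N letter]]]]]] [VP [V arrived]]]
The trees differ in how a recursive rule is bracketed over the same span.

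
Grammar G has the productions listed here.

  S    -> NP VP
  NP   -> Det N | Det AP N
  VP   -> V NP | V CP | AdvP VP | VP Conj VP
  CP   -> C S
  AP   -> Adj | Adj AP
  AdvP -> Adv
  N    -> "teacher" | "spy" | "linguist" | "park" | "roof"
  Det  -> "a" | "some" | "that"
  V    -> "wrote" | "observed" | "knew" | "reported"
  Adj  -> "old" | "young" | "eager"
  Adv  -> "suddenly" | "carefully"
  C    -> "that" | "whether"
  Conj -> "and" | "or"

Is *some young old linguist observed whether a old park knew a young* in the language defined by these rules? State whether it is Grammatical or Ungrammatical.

For S → NP VP, the only prefix that parses as NP is 'some young old linguist', but the remainder 'observed whether a old park knew a young' is not a VP under these rules.

Ungrammatical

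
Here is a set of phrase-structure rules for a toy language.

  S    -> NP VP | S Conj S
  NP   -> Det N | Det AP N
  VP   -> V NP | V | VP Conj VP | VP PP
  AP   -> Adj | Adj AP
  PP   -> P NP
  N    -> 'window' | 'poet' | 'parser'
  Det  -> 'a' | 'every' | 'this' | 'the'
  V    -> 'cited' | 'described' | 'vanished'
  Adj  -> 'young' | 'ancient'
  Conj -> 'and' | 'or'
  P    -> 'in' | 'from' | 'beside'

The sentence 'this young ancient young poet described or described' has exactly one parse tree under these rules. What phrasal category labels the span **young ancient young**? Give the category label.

[S [NP [Det this] [AP [Adj young] [AP [Adj ancient] [AP [Adj young]]]] [N poet]] [VP [VP [V described]] [Conj or] [VP [V described]]]]
The span 'young ancient young' is the AP node built by AP → Adj AP.

AP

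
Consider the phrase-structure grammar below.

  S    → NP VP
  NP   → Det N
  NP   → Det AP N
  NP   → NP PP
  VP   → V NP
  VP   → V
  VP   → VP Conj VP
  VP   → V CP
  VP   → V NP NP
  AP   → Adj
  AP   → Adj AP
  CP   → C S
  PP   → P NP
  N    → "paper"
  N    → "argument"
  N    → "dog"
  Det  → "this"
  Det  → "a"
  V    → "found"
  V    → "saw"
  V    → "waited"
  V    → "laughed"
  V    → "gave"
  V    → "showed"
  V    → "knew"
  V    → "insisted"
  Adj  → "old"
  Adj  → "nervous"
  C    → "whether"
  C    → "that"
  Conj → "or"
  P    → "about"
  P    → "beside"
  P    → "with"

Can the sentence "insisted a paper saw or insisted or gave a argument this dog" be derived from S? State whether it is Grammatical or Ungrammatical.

Ungrammatical

For S → NP VP, no prefix of the string parses as an NP.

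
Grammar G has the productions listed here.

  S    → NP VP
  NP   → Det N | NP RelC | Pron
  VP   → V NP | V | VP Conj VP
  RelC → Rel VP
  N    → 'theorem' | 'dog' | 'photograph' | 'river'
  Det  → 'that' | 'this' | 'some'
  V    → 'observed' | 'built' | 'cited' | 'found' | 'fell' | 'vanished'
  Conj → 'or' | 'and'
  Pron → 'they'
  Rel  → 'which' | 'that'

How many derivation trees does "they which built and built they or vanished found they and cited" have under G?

2

The two bracketings:
[S [NP [NP [Pron they]] [RelC [Rel which] [VP [VP [V built]] [Conj and] [VP [VP [V built] [NP [Pron they]]] [Conj or] [VP [V vanished]]]]]] [VP [VP [V found] [NP [Pron they]]] [Conj and] [VP [V cited]]]]
[S [NP [NP [Pron they]] [RelC [Rel which] [VP [VP [VP [V built]] [Conj and] [VP [V built] [NP [Pron they]]]] [Conj or] [VP [V vanished]]]]] [VP [VP [V found] [NP [Pron they]]] [Conj and] [VP [V cited]]]]
The trees differ in how a recursive rule is bracketed over the same span.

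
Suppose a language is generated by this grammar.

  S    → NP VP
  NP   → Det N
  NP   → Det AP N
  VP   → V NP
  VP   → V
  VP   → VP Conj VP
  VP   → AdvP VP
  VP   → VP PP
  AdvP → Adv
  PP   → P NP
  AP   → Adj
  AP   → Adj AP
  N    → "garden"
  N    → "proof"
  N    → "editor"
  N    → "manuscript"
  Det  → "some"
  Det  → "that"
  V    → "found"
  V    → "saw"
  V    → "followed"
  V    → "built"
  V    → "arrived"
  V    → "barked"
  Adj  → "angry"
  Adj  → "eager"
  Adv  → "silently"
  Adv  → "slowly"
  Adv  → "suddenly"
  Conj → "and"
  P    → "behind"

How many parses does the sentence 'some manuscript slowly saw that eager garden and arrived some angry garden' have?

The two bracketings:
[S [NP [Det some] [N manuscript]] [VP [VP [AdvP [Adv slowly]] [VP [V saw] [NP [Det that] [AP [Adj eager]] [N garden]]]] [Conj and] [VP [V arrived] [NP [Det some] [AP [Adj angry]] [N garden]]]]]
[S [NP [Det some] [N manuscript]] [VP [AdvP [Adv slowly]] [VP [VP [V saw] [NP [Det that] [AP [Adj eager]] [N garden]]] [Conj and] [VP [V arrived] [NP [Det some] [AP [Adj angry]] [N garden]]]]]]
The trees differ in how a recursive rule is bracketed over the same span.

2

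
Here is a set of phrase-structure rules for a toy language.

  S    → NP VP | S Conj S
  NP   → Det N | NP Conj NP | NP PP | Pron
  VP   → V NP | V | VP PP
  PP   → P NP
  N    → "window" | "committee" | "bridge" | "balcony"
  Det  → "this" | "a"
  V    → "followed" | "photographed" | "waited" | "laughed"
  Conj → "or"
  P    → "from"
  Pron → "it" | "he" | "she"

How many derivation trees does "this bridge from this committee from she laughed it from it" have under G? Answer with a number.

Two of the 4 distinct bracketings:
[S [NP [NP [Det this] [N bridge]] [PP [P from] [NP [NP [Det this] [N committee]] [PP [P from] [NP [Pron she]]]]]] [VP [V laughed] [NP [NP [Pron it]] [PP [P from] [NP [Pron it]]]]]]
[S [NP [NP [Det this] [N bridge]] [PP [P from] [NP [NP [Det this] [N committee]] [PP [P from] [NP [Pron she]]]]]] [VP [VP [V laughed] [NP [Pron it]]] [PP [P from] [NP [Pron it]]]]]
The difference turns on whether VP → VP PP is used at the relevant span, versus an alternative expansion of VP.

4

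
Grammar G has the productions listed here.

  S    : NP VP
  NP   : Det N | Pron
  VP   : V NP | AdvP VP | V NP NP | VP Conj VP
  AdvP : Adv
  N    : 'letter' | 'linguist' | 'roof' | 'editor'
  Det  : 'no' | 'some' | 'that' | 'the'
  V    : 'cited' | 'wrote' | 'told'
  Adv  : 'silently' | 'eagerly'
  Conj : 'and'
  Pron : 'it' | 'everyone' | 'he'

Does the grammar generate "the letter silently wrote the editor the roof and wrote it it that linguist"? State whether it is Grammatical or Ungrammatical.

Ungrammatical

For S → NP VP, the only prefix that parses as NP is 'the letter', but the remainder 'silently wrote the editor the roof and wrote it it that linguist' is not a VP under these rules.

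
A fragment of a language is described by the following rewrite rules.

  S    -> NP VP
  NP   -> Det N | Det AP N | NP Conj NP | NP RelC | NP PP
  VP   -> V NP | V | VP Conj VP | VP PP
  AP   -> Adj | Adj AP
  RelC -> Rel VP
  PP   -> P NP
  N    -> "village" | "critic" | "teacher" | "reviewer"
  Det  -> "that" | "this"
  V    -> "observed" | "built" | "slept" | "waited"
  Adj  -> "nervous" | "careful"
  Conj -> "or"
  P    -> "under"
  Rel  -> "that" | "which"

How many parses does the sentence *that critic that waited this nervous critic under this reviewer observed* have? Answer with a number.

Two of the 3 distinct bracketings:
[S [NP [NP [Det that] [N critic]] [RelC [Rel that] [VP [V waited] [NP [NP [Det this] [AP [Adj nervous]] [N critic]] [PP [P under] [NP [Det this] [N reviewer]]]]]]] [VP [V observed]]]
[S [NP [NP [Det that] [N critic]] [RelC [Rel that] [VP [VP [V waited] [NP [Det this] [AP [Adj nervous]] [N critic]]] [PP [P under] [NP [Det this] [N reviewer]]]]]] [VP [V observed]]]
The difference turns on whether NP → NP PP is used at the relevant span, versus an alternative expansion of NP.

3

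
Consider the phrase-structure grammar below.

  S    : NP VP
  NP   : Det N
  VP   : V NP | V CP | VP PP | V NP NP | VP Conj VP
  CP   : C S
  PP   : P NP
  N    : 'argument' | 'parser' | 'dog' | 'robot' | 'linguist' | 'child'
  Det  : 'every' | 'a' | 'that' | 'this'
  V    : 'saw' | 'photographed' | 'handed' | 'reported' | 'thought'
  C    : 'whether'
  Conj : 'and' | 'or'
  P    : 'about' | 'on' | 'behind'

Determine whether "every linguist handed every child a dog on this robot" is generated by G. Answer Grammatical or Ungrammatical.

Grammatical

S
  NP
    Det: every
    N: linguist
  VP
    VP
      V: handed
      NP
        Det: every
        N: child
      NP
        Det: a
        N: dog
    PP
      P: on
      NP
        Det: this
        N: robot
Each bracket corresponds to one application of a listed rule, so the string is derivable from S.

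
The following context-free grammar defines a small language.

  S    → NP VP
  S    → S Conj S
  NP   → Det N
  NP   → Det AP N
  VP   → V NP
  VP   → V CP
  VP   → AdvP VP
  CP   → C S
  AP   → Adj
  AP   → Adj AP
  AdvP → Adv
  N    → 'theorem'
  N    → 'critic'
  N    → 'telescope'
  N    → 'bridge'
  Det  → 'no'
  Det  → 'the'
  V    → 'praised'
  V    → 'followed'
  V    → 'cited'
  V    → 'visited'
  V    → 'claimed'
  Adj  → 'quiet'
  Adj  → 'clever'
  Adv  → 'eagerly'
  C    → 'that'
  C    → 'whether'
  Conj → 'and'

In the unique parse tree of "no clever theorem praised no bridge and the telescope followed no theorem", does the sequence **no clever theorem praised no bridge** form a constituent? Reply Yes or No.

[S [S [NP [Det no] [AP [Adj clever]] [N theorem]] [VP [V praised] [NP [Det no] [N bridge]]]] [Conj and] [S [NP [Det the] [N telescope]] [VP [V followed] [NP [Det no] [N theorem]]]]]
The words 'no clever theorem praised no bridge' are exhaustively dominated by a single S node (built by S → NP VP), so they form a constituent.

Yes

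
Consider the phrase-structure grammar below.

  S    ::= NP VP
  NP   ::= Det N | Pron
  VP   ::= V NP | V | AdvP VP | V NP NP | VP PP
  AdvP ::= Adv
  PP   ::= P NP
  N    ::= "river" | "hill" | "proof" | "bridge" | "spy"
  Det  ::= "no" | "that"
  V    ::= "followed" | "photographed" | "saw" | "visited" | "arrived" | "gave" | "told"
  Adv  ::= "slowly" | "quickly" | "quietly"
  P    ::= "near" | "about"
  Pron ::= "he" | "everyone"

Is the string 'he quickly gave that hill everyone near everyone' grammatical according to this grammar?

S
  NP
    Pron: he
  VP
    AdvP
      Adv: quickly
    VP
      VP
        V: gave
        NP
          Det: that
          N: hill
        NP
          Pron: everyone
      PP
        P: near
        NP
          Pron: everyone
Every word is introduced by a lexical rule and the phrasal rules combine the resulting categories into a single S.

Grammatical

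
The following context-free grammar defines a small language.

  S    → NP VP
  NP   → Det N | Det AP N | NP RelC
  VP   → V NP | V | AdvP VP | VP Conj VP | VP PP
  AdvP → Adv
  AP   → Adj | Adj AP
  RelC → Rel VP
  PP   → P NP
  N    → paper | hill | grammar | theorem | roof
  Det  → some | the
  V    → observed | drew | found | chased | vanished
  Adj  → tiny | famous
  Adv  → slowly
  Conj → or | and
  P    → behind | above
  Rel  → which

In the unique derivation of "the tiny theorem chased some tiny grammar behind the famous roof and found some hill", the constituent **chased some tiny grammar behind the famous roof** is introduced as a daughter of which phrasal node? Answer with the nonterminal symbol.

[S [NP [Det the] [AP [Adj tiny]] [N theorem]] [VP [VP [VP [V chased] [NP [Det some] [AP [Adj tiny]] [N grammar]]] [PP [P behind] [NP [Det the] [AP [Adj famous]] [N roof]]]] [Conj and] [VP [V found] [NP [Det some] [N hill]]]]]
The span 'chased some tiny grammar behind the famous roof' is the VP node built by VP → VP PP.
Its mother is the VP built by VP → VP Conj VP.

VP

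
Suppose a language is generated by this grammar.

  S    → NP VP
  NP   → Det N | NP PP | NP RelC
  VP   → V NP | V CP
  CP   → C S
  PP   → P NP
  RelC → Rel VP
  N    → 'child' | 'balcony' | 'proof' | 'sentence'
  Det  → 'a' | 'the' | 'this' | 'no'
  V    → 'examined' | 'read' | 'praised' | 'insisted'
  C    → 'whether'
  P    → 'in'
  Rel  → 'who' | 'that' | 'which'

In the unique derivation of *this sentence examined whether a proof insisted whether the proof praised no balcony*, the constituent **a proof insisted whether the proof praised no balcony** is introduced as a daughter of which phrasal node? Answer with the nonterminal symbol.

CP

[S [NP [Det this] [N sentence]] [VP [V examined] [CP [C whether] [S [NP [Det a] [N proof]] [VP [V insisted] [CP [C whether] [S [NP [Det the] [N proof]] [VP [V praised] [NP [Det no] [N balcony]]]]]]]]]]
The span 'a proof insisted whether the proof praised no balcony' is the S node built by S → NP VP.
Its mother is the CP built by CP → C S.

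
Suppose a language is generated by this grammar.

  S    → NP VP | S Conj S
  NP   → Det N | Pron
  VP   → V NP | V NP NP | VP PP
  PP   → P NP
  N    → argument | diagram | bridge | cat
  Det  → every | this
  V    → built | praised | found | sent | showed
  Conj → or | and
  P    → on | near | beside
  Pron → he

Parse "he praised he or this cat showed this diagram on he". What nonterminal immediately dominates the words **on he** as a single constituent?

PP

S
  S
    NP
      Pron: he
    VP
      V: praised
      NP
        Pron: he
  Conj: or
  S
    NP
      Det: this
      N: cat
    VP
      VP
        V: showed
        NP
          Det: this
          N: diagram
      PP
        P: on
        NP
          Pron: he
The span 'on he' is the PP node built by PP → P NP.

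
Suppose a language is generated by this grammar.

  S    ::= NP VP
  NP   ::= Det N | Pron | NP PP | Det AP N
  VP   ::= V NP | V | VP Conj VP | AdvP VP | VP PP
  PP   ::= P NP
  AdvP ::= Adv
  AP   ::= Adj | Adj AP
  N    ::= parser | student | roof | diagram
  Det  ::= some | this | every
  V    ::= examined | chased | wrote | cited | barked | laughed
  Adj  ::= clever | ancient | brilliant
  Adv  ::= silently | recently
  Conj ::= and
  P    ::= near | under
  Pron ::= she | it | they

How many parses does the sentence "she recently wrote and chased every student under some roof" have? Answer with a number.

7

Two of the 7 distinct bracketings:
[S [NP [Pron she]] [VP [VP [AdvP [Adv recently]] [VP [V wrote]]] [Conj and] [VP [V chased] [NP [NP [Det every] [N student]] [PP [P under] [NP [Det some] [N roof]]]]]]]
[S [NP [Pron she]] [VP [VP [AdvP [Adv recently]] [VP [V wrote]]] [Conj and] [VP [VP [V chased] [NP [Det every] [N student]]] [PP [P under] [NP [Det some] [N roof]]]]]]
The difference turns on whether NP → NP PP is used at the relevant span, versus an alternative expansion of NP.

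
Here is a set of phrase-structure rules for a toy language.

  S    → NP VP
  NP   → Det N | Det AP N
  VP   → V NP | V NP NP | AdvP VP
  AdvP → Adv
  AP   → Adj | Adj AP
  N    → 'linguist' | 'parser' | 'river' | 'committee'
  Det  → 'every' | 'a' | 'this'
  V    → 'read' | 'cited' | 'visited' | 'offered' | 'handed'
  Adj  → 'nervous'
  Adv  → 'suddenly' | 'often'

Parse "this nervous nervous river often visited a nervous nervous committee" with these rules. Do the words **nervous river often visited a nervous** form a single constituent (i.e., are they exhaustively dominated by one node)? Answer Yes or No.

No

[S [NP [Det this] [AP [Adj nervous] [AP [Adj nervous]]] [N river]] [VP [AdvP [Adv often]] [VP [V visited] [NP [Det a] [AP [Adj nervous] [AP [Adj nervous]]] [N committee]]]]]
The smallest constituent containing 'nervous river often visited a nervous' is the S spanning 'this nervous nervous river often visited a nervous nervous committee'; no single node in the tree dominates exactly the given words.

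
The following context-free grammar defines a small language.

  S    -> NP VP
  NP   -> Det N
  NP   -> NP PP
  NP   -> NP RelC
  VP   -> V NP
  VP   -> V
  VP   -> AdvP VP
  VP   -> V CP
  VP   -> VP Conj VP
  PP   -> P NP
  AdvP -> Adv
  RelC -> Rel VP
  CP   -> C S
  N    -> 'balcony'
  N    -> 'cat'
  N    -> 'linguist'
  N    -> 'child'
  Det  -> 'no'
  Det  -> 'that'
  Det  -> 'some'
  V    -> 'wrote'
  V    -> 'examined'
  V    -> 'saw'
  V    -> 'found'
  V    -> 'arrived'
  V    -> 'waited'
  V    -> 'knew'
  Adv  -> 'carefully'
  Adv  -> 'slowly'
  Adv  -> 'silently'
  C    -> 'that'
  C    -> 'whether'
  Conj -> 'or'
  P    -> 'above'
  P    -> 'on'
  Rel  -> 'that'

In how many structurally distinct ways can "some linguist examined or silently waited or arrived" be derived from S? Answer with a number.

3

Two of the 3 distinct bracketings:
[S [NP [Det some] [N linguist]] [VP [VP [V examined]] [Conj or] [VP [AdvP [Adv silently]] [VP [VP [V waited]] [Conj or] [VP [V arrived]]]]]]
[S [NP [Det some] [N linguist]] [VP [VP [V examined]] [Conj or] [VP [VP [AdvP [Adv silently]] [VP [V waited]]] [Conj or] [VP [V arrived]]]]]
The trees differ in how a recursive rule is bracketed over the same span.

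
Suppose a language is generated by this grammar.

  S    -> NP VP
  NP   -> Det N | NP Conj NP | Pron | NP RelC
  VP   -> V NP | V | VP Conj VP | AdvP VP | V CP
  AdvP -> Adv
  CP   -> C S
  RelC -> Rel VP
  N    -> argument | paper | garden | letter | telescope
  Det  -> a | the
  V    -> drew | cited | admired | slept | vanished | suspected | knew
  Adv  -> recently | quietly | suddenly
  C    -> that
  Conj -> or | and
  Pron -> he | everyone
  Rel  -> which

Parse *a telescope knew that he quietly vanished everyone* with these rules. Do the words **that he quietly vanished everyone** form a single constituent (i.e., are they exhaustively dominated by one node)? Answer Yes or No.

Yes

[S [NP [Det a] [N telescope]] [VP [V knew] [CP [C that] [S [NP [Pron he]] [VP [AdvP [Adv quietly]] [VP [V vanished] [NP [Pron everyone]]]]]]]]
The words 'that he quietly vanished everyone' are exhaustively dominated by a single CP node (built by CP → C S), so they form a constituent.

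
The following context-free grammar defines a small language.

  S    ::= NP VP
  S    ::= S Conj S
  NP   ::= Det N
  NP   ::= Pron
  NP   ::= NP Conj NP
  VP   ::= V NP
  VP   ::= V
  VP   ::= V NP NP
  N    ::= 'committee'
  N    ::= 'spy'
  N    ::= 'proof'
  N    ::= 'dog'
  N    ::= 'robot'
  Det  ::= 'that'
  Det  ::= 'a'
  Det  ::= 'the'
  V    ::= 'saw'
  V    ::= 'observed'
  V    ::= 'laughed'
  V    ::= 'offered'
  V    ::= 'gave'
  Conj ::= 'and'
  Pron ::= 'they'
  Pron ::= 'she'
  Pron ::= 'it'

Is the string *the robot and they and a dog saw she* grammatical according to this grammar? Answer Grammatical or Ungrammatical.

S
  NP
    NP
      Det: the
      N: robot
    Conj: and
    NP
      NP
        Pron: they
      Conj: and
      NP
        Det: a
        N: dog
  VP
    V: saw
    NP
      Pron: she
Every word is introduced by a lexical rule and the phrasal rules combine the resulting categories into a single S.

Grammatical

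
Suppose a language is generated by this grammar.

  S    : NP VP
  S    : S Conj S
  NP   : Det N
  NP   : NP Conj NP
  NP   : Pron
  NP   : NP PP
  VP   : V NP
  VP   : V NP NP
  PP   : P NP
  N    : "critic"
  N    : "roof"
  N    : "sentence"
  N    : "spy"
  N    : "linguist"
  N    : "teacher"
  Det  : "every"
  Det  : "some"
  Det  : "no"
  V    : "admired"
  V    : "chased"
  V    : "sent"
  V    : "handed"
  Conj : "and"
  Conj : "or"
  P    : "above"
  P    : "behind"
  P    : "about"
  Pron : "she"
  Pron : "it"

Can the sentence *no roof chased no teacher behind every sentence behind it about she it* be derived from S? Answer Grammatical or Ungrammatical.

Grammatical

[S [NP [Det no] [N roof]] [VP [V chased] [NP [NP [Det no] [N teacher]] [PP [P behind] [NP [NP [Det every] [N sentence]] [PP [P behind] [NP [NP [Pron it]] [PP [P about] [NP [Pron she]]]]]]]] [NP [Pron it]]]]
The bracketing above is licensed at every node by one of the given productions, with S at the root.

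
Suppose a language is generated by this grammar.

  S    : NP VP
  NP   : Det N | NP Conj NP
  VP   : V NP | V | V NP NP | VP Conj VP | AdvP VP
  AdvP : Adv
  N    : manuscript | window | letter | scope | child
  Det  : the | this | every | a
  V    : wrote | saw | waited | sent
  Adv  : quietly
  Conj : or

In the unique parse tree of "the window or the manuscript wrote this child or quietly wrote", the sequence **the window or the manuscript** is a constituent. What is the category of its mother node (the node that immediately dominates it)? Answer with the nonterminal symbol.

S

[S [NP [NP [Det the] [N window]] [Conj or] [NP [Det the] [N manuscript]]] [VP [VP [V wrote] [NP [Det this] [N child]]] [Conj or] [VP [AdvP [Adv quietly]] [VP [V wrote]]]]]
The span 'the window or the manuscript' is the NP node built by NP → NP Conj NP.
Its mother is the S built by S → NP VP.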